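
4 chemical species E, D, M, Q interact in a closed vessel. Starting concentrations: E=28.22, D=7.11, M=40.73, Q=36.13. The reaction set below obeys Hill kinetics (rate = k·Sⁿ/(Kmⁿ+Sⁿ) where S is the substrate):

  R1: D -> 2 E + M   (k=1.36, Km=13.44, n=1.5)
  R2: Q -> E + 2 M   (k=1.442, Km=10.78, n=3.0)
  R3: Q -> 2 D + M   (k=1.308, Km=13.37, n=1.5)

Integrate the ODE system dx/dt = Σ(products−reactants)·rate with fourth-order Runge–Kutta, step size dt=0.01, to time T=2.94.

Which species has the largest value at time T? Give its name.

Dominant species at T: M

RK4 with dt=0.01: 294 steps to T=2.94. Trajectory (selected grid times):
t=0.00: E=28.22 D=7.11 M=40.73 Q=36.13
t=0.33: E=28.94 D=7.68 M=42.14 Q=35.32
t=0.65: E=29.66 D=8.22 M=43.51 Q=34.53
t=0.98: E=30.43 D=8.77 M=44.93 Q=33.72
t=1.31: E=31.20 D=9.30 M=46.35 Q=32.92
t=1.63: E=31.98 D=9.79 M=47.74 Q=32.14
t=1.96: E=32.79 D=10.30 M=49.17 Q=31.34
t=2.29: E=33.61 D=10.78 M=50.60 Q=30.55
t=2.61: E=34.42 D=11.25 M=51.99 Q=29.79
t=2.94: E=35.27 D=11.71 M=53.43 Q=29.00
At T=2.94: E=35.27 D=11.71 M=53.43 Q=29.00; the largest is M.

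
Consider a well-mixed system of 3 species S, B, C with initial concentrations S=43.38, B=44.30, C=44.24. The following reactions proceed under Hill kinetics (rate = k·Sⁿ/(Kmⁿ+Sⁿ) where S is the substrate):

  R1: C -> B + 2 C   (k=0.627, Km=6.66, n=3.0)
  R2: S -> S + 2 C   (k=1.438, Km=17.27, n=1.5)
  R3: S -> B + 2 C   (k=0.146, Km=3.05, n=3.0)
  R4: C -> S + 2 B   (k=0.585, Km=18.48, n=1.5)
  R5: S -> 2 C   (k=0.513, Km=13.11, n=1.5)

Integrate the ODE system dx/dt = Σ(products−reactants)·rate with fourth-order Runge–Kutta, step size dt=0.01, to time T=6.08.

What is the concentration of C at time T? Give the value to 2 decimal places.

C at T = 66.13

RK4 with dt=0.01: 608 steps to T=6.08. Trajectory (selected grid times):
t=0.00: S=43.38 B=44.30 C=44.24
t=0.68: S=43.30 B=45.46 C=46.71
t=1.35: S=43.22 B=46.61 C=49.13
t=2.03: S=43.15 B=47.78 C=51.59
t=2.70: S=43.08 B=48.95 C=54.01
t=3.38: S=43.02 B=50.14 C=56.46
t=4.05: S=42.96 B=51.32 C=58.86
t=4.73: S=42.90 B=52.52 C=61.30
t=5.40: S=42.84 B=53.72 C=63.70
t=6.08: S=42.79 B=54.93 C=66.13
Read off C at T=6.08: 66.13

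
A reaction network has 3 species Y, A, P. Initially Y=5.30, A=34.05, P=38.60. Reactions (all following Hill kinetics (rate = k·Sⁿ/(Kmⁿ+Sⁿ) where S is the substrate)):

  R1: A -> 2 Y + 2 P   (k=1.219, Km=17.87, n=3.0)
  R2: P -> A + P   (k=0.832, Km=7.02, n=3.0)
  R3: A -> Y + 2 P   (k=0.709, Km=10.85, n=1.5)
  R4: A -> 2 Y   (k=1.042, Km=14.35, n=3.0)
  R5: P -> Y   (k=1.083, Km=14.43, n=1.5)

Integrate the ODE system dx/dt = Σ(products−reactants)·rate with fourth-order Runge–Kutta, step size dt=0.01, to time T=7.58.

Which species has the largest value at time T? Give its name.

RK4 with dt=0.01: 758 steps to T=7.58. Trajectory (selected grid times):
t=0.00: Y=5.30 A=34.05 P=38.60
t=0.84: Y=9.94 A=32.55 P=40.63
t=1.68: Y=14.54 A=31.07 P=42.61
t=2.53: Y=19.13 A=29.62 P=44.55
t=3.37: Y=23.60 A=28.22 P=46.40
t=4.21: Y=28.00 A=26.87 P=48.19
t=5.05: Y=32.31 A=25.57 P=49.90
t=5.90: Y=36.58 A=24.31 P=51.55
t=6.74: Y=40.70 A=23.12 P=53.10
t=7.58: Y=44.70 A=21.99 P=54.56
At T=7.58: Y=44.70 A=21.99 P=54.56; the largest is P.

Dominant species at T: P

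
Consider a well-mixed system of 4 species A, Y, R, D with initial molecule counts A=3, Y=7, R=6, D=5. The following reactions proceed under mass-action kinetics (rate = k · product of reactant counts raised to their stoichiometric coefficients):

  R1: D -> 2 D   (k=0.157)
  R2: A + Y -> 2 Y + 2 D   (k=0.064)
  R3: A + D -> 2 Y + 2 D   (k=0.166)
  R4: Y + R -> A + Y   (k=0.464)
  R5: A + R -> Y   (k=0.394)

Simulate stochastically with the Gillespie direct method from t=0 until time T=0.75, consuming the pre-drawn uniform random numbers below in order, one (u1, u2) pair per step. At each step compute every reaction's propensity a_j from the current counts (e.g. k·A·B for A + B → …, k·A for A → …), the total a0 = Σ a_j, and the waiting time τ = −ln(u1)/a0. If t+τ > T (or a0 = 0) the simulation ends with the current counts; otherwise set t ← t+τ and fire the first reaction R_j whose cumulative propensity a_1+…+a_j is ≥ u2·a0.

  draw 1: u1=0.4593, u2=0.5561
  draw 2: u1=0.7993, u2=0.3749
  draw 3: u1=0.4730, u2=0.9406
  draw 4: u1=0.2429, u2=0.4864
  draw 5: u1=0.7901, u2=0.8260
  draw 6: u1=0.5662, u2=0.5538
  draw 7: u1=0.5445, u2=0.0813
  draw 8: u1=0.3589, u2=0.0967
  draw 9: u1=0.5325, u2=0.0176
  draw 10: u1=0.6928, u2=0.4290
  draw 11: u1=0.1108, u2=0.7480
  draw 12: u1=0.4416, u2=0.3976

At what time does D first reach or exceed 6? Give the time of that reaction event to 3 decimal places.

Threshold first reached at t = 0.260

t=0.000: A=3 Y=7 R=6 D=5
Draw 1: a1=0.785, a2=1.344, a3=2.490, a4=19.488, a5=7.092, a0=31.199; τ=−ln(0.4593)/31.199=0.025 → t=0.025; u2·a0=0.5561·31.199=17.350; a1+…+a3=4.619 < 17.350 ≤ a1+…+a4=24.107 → R4 fires; A=4 Y=7 R=5 D=5
Draw 2: a1=0.785, a2=1.792, a3=3.320, a4=16.240, a5=7.880, a0=30.017; τ=−ln(0.7993)/30.017=0.007 → t=0.032; u2·a0=0.3749·30.017=11.253; a1+…+a3=5.897 < 11.253 ≤ a1+…+a4=22.137 → R4 fires; A=5 Y=7 R=4 D=5
Draw 3: a1=0.785, a2=2.240, a3=4.150, a4=12.992, a5=7.880, a0=28.047; τ=−ln(0.4730)/28.047=0.027 → t=0.059; u2·a0=0.9406·28.047=26.381; a1+…+a4=20.167 < 26.381 ≤ a1+…+a5=28.047 → R5 fires; A=4 Y=8 R=3 D=5
Draw 4: a1=0.785, a2=2.048, a3=3.320, a4=11.136, a5=4.728, a0=22.017; τ=−ln(0.2429)/22.017=0.064 → t=0.123; u2·a0=0.4864·22.017=10.709; a1+…+a3=6.153 < 10.709 ≤ a1+…+a4=17.289 → R4 fires; A=5 Y=8 R=2 D=5
Draw 5: a1=0.785, a2=2.560, a3=4.150, a4=7.424, a5=3.940, a0=18.859; τ=−ln(0.7901)/18.859=0.012 → t=0.136; u2·a0=0.8260·18.859=15.578; a1+…+a4=14.919 < 15.578 ≤ a1+…+a5=18.859 → R5 fires; A=4 Y=9 R=1 D=5
Draw 6: a1=0.785, a2=2.304, a3=3.320, a4=4.176, a5=1.576, a0=12.161; τ=−ln(0.5662)/12.161=0.047 → t=0.183; u2·a0=0.5538·12.161=6.735; a1+…+a3=6.409 < 6.735 ≤ a1+…+a4=10.585 → R4 fires; A=5 Y=9 R=0 D=5
Draw 7: a1=0.785, a2=2.880, a3=4.150, a4=0.000, a5=0.000, a0=7.815; τ=−ln(0.5445)/7.815=0.078 → t=0.260; u2·a0=0.0813·7.815=0.635 ≤ a1=0.785 → R1 fires; A=5 Y=9 R=0 D=6
Draw 8: a1=0.942, a2=2.880, a3=4.980, a4=0.000, a5=0.000, a0=8.802; τ=−ln(0.3589)/8.802=0.116 → t=0.377; u2·a0=0.0967·8.802=0.851 ≤ a1=0.942 → R1 fires; A=5 Y=9 R=0 D=7
Draw 9: a1=1.099, a2=2.880, a3=5.810, a4=0.000, a5=0.000, a0=9.789; τ=−ln(0.5325)/9.789=0.064 → t=0.441; u2·a0=0.0176·9.789=0.172 ≤ a1=1.099 → R1 fires; A=5 Y=9 R=0 D=8
Draw 10: a1=1.256, a2=2.880, a3=6.640, a4=0.000, a5=0.000, a0=10.776; τ=−ln(0.6928)/10.776=0.034 → t=0.475; u2·a0=0.4290·10.776=4.623; a1+a2=4.136 < 4.623 ≤ a1+…+a3=10.776 → R3 fires; A=4 Y=11 R=0 D=9
Draw 11: a1=1.413, a2=2.816, a3=5.976, a4=0.000, a5=0.000, a0=10.205; τ=−ln(0.1108)/10.205=0.216 → t=0.691; u2·a0=0.7480·10.205=7.633; a1+a2=4.229 < 7.633 ≤ a1+…+a3=10.205 → R3 fires; A=3 Y=13 R=0 D=10
Draw 12: a1=1.570, a2=2.496, a3=4.980, a4=0.000, a5=0.000, a0=9.046; τ=−ln(0.4416)/9.046=0.090 → t=0.781 > T=0.75: stop.
D first becomes ≥ 6 when it reaches 6 at the event at t=0.260.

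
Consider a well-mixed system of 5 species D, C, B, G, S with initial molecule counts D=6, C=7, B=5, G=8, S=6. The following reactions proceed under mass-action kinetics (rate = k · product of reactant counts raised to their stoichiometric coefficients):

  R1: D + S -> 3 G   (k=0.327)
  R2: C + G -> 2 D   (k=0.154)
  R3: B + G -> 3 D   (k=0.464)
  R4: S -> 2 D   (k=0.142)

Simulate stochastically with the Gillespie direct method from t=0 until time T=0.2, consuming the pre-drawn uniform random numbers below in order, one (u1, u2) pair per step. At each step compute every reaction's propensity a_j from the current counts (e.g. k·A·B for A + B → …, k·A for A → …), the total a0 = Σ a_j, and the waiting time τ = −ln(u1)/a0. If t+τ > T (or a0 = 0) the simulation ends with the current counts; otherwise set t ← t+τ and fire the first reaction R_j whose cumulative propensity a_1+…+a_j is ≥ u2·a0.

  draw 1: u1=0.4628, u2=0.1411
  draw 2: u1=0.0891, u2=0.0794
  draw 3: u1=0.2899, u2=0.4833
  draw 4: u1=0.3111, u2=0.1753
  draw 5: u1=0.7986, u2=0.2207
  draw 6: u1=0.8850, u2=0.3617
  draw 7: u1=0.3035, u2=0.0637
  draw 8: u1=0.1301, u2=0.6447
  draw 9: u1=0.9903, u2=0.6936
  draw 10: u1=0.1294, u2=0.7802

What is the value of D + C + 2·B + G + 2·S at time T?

Value at T = 43

Check how each reaction changes W = D + C + 2·B + G + 2·S (weight of products minus weight of reactants):
R1: D + S -> 3 G: (1·3) − (1·1 + 2·1) = 3 − 3 = 0
R2: C + G -> 2 D: (1·2) − (1·1 + 1·1) = 2 − 2 = 0
R3: B + G -> 3 D: (1·3) − (2·1 + 1·1) = 3 − 3 = 0
R4: S -> 2 D: (1·2) − (2·1) = 2 − 2 = 0
Every reaction leaves W unchanged, so W is conserved and no simulation is needed: W(T) = W(0) = 6 + 7 + 2·5 + 8 + 2·6 = 43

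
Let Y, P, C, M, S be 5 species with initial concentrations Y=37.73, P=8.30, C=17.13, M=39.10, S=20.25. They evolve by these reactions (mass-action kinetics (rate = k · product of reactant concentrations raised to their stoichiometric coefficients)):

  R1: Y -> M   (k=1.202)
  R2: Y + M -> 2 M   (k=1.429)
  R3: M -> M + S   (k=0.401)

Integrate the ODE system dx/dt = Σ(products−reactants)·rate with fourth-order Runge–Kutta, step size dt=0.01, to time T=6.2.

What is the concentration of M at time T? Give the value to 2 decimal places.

RK4 with dt=0.01: 620 steps to T=6.2. Trajectory (selected grid times):
t=0.00: Y=37.73 P=8.30 C=17.13 M=39.10 S=20.25
t=0.69: Y=0.00 P=8.30 C=17.13 M=76.83 S=41.32
t=1.38: Y=0.00 P=8.30 C=17.13 M=76.83 S=62.58
t=2.07: Y=0.00 P=8.30 C=17.13 M=76.83 S=83.84
t=2.76: Y=0.00 P=8.30 C=17.13 M=76.83 S=105.10
t=3.44: Y=0.00 P=8.30 C=17.13 M=76.83 S=126.05
t=4.13: Y=0.00 P=8.30 C=17.13 M=76.83 S=147.30
t=4.82: Y=0.00 P=8.30 C=17.13 M=76.83 S=168.56
t=5.51: Y=0.00 P=8.30 C=17.13 M=76.83 S=189.82
t=6.20: Y=0.00 P=8.30 C=17.13 M=76.83 S=211.08
Read off M at T=6.2: 76.83

M at T = 76.83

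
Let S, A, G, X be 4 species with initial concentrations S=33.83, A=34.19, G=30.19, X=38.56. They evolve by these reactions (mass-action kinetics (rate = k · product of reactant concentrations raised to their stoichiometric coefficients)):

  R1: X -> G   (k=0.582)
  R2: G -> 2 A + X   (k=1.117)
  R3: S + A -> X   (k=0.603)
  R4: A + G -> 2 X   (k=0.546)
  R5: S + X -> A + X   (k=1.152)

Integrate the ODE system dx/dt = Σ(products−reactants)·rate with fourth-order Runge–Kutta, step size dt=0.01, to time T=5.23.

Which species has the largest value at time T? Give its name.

RK4 with dt=0.01: 523 steps to T=5.23. Trajectory (selected grid times):
t=0.00: S=33.83 A=34.19 G=30.19 X=38.56
t=0.58: S=0.00 A=8.41 G=9.19 X=120.28
t=1.16: S=0.00 A=4.13 G=19.29 X=133.32
t=1.74: S=0.00 A=4.09 G=24.76 X=156.68
t=2.32: S=0.00 A=4.09 G=29.73 X=186.95
t=2.91: S=0.00 A=4.09 G=35.64 X=224.00
t=3.49: S=0.00 A=4.09 G=42.58 X=267.61
t=4.07: S=0.00 A=4.09 G=50.87 X=319.70
t=4.65: S=0.00 A=4.09 G=60.77 X=381.94
t=5.23: S=0.00 A=4.09 G=72.60 X=456.29
At T=5.23: S=0.00 A=4.09 G=72.60 X=456.29; the largest is X.

Dominant species at T: X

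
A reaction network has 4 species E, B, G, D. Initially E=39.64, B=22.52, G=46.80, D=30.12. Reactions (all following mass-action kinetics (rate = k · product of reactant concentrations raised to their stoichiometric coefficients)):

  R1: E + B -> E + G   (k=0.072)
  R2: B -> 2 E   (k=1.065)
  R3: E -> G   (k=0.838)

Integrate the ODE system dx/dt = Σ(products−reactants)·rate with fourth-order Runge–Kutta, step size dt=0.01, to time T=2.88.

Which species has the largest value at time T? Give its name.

Dominant species at T: G

RK4 with dt=0.01: 288 steps to T=2.88. Trajectory (selected grid times):
t=0.00: E=39.64 B=22.52 G=46.80 D=30.12
t=0.32: E=37.76 B=6.44 G=69.12 D=30.12
t=0.64: E=31.09 B=2.07 G=81.46 D=30.12
t=0.96: E=24.54 B=0.78 G=89.74 D=30.12
t=1.28: E=19.07 B=0.33 G=95.83 D=30.12
t=1.60: E=14.73 B=0.16 G=100.43 D=30.12
t=1.92: E=11.33 B=0.09 G=103.94 D=30.12
t=2.24: E=8.70 B=0.05 G=106.63 D=30.12
t=2.56: E=6.68 B=0.03 G=108.68 D=30.12
t=2.88: E=5.12 B=0.02 G=110.26 D=30.12
At T=2.88: E=5.12 B=0.02 G=110.26 D=30.12; the largest is G.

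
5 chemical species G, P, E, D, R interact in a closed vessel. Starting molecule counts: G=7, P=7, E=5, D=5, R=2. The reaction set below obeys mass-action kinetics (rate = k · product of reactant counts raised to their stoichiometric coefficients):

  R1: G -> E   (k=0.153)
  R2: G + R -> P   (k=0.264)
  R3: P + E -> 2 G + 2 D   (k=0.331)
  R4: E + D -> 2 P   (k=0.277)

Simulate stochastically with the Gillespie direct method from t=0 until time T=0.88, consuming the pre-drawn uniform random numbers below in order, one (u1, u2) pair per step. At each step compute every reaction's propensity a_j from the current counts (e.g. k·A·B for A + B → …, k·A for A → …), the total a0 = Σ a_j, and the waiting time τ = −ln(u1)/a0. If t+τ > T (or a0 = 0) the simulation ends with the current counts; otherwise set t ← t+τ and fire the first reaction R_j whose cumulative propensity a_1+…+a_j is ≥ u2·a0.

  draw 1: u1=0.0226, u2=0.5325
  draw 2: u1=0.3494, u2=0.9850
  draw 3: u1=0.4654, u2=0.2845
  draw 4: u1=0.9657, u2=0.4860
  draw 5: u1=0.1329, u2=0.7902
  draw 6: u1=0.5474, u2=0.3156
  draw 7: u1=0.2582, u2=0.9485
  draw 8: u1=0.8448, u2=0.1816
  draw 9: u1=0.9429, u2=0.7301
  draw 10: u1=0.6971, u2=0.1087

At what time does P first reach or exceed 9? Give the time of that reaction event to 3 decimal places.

Threshold first reached at t = 0.251

t=0.000: G=7 P=7 E=5 D=5 R=2
Draw 1: a1=1.071, a2=3.696, a3=11.585, a4=6.925, a0=23.277; τ=−ln(0.0226)/23.277=0.163 → t=0.163; u2·a0=0.5325·23.277=12.395; a1+a2=4.767 < 12.395 ≤ a1+…+a3=16.352 → R3 fires; G=9 P=6 E=4 D=7 R=2
Draw 2: a1=1.377, a2=4.752, a3=7.944, a4=7.756, a0=21.829; τ=−ln(0.3494)/21.829=0.048 → t=0.211; u2·a0=0.9850·21.829=21.502; a1+…+a3=14.073 < 21.502 ≤ a1+…+a4=21.829 → R4 fires; G=9 P=8 E=3 D=6 R=2
Draw 3: a1=1.377, a2=4.752, a3=7.944, a4=4.986, a0=19.059; τ=−ln(0.4654)/19.059=0.040 → t=0.251; u2·a0=0.2845·19.059=5.422; a1=1.377 < 5.422 ≤ a1+a2=6.129 → R2 fires; G=8 P=9 E=3 D=6 R=1
Draw 4: a1=1.224, a2=2.112, a3=8.937, a4=4.986, a0=17.259; τ=−ln(0.9657)/17.259=0.002 → t=0.253; u2·a0=0.4860·17.259=8.388; a1+a2=3.336 < 8.388 ≤ a1+…+a3=12.273 → R3 fires; G=10 P=8 E=2 D=8 R=1
Draw 5: a1=1.530, a2=2.640, a3=5.296, a4=4.432, a0=13.898; τ=−ln(0.1329)/13.898=0.145 → t=0.398; u2·a0=0.7902·13.898=10.982; a1+…+a3=9.466 < 10.982 ≤ a1+…+a4=13.898 → R4 fires; G=10 P=10 E=1 D=7 R=1
Draw 6: a1=1.530, a2=2.640, a3=3.310, a4=1.939, a0=9.419; τ=−ln(0.5474)/9.419=0.064 → t=0.462; u2·a0=0.3156·9.419=2.973; a1=1.530 < 2.973 ≤ a1+a2=4.170 → R2 fires; G=9 P=11 E=1 D=7 R=0
Draw 7: a1=1.377, a2=0.000, a3=3.641, a4=1.939, a0=6.957; τ=−ln(0.2582)/6.957=0.195 → t=0.657; u2·a0=0.9485·6.957=6.599; a1+…+a3=5.018 < 6.599 ≤ a1+…+a4=6.957 → R4 fires; G=9 P=13 E=0 D=6 R=0
Draw 8: a1=1.377, a2=0.000, a3=0.000, a4=0.000, a0=1.377; τ=−ln(0.8448)/1.377=0.122 → t=0.779; u2·a0=0.1816·1.377=0.250 ≤ a1=1.377 → R1 fires; G=8 P=13 E=1 D=6 R=0
Draw 9: a1=1.224, a2=0.000, a3=4.303, a4=1.662, a0=7.189; τ=−ln(0.9429)/7.189=0.008 → t=0.788; u2·a0=0.7301·7.189=5.249; a1+a2=1.224 < 5.249 ≤ a1+…+a3=5.527 → R3 fires; G=10 P=12 E=0 D=8 R=0
Draw 10: a1=1.530, a2=0.000, a3=0.000, a4=0.000, a0=1.530; τ=−ln(0.6971)/1.530=0.236 → t=1.023 > T=0.88: stop.
P first becomes ≥ 9 when it reaches 9 at the event at t=0.251.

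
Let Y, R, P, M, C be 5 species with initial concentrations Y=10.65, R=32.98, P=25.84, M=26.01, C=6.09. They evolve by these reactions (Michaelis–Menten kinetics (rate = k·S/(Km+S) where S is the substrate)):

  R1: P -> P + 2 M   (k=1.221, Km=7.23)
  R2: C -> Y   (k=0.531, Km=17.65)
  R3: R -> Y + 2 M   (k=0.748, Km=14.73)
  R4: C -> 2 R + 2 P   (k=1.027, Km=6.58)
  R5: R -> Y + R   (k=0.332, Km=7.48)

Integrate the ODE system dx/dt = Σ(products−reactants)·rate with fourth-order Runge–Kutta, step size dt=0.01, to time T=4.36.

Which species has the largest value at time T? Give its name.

Dominant species at T: M

RK4 with dt=0.01: 436 steps to T=4.36. Trajectory (selected grid times):
t=0.00: Y=10.65 R=32.98 P=25.84 M=26.01 C=6.09
t=0.48: Y=11.09 R=33.20 P=26.31 M=27.42 C=5.79
t=0.97: Y=11.54 R=33.41 P=26.77 M=28.87 C=5.50
t=1.45: Y=11.98 R=33.60 P=27.21 M=30.30 C=5.22
t=1.94: Y=12.43 R=33.79 P=27.65 M=31.75 C=4.94
t=2.42: Y=12.86 R=33.95 P=28.07 M=33.18 C=4.68
t=2.91: Y=13.31 R=34.11 P=28.48 M=34.65 C=4.42
t=3.39: Y=13.74 R=34.25 P=28.87 M=36.09 C=4.17
t=3.88: Y=14.18 R=34.37 P=29.25 M=37.56 C=3.93
t=4.36: Y=14.60 R=34.48 P=29.62 M=39.00 C=3.71
At T=4.36: Y=14.60 R=34.48 P=29.62 M=39.00 C=3.71; the largest is M.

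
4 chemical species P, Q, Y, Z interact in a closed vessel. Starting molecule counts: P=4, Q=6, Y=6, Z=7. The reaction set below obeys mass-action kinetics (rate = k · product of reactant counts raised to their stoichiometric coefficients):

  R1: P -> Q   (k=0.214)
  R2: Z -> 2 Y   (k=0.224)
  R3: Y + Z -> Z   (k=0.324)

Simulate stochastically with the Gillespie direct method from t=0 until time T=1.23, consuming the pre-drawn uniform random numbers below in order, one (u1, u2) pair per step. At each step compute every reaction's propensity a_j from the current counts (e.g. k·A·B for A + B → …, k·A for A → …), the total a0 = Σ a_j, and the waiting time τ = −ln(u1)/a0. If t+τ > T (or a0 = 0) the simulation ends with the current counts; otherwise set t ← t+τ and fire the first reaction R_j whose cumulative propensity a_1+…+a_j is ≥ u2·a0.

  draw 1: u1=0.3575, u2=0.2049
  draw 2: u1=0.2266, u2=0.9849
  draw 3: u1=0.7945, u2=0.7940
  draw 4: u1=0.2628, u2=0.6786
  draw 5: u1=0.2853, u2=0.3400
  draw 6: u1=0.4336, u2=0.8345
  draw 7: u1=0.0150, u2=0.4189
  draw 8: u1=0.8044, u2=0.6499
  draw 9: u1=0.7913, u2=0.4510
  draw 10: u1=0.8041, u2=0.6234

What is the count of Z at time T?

t=0.000: P=4 Q=6 Y=6 Z=7
Draw 1: a1=0.856, a2=1.568, a3=13.608, a0=16.032; τ=−ln(0.3575)/16.032=0.064 → t=0.064; u2·a0=0.2049·16.032=3.285; a1+a2=2.424 < 3.285 ≤ a1+…+a3=16.032 → R3 fires; P=4 Q=6 Y=5 Z=7
Draw 2: a1=0.856, a2=1.568, a3=11.340, a0=13.764; τ=−ln(0.2266)/13.764=0.108 → t=0.172; u2·a0=0.9849·13.764=13.556; a1+a2=2.424 < 13.556 ≤ a1+…+a3=13.764 → R3 fires; P=4 Q=6 Y=4 Z=7
Draw 3: a1=0.856, a2=1.568, a3=9.072, a0=11.496; τ=−ln(0.7945)/11.496=0.020 → t=0.192; u2·a0=0.7940·11.496=9.128; a1+a2=2.424 < 9.128 ≤ a1+…+a3=11.496 → R3 fires; P=4 Q=6 Y=3 Z=7
Draw 4: a1=0.856, a2=1.568, a3=6.804, a0=9.228; τ=−ln(0.2628)/9.228=0.145 → t=0.337; u2·a0=0.6786·9.228=6.262; a1+a2=2.424 < 6.262 ≤ a1+…+a3=9.228 → R3 fires; P=4 Q=6 Y=2 Z=7
Draw 5: a1=0.856, a2=1.568, a3=4.536, a0=6.960; τ=−ln(0.2853)/6.960=0.180 → t=0.517; u2·a0=0.3400·6.960=2.366; a1=0.856 < 2.366 ≤ a1+a2=2.424 → R2 fires; P=4 Q=6 Y=4 Z=6
Draw 6: a1=0.856, a2=1.344, a3=7.776, a0=9.976; τ=−ln(0.4336)/9.976=0.084 → t=0.601; u2·a0=0.8345·9.976=8.325; a1+a2=2.200 < 8.325 ≤ a1+…+a3=9.976 → R3 fires; P=4 Q=6 Y=3 Z=6
Draw 7: a1=0.856, a2=1.344, a3=5.832, a0=8.032; τ=−ln(0.0150)/8.032=0.523 → t=1.124; u2·a0=0.4189·8.032=3.365; a1+a2=2.200 < 3.365 ≤ a1+…+a3=8.032 → R3 fires; P=4 Q=6 Y=2 Z=6
Draw 8: a1=0.856, a2=1.344, a3=3.888, a0=6.088; τ=−ln(0.8044)/6.088=0.036 → t=1.159; u2·a0=0.6499·6.088=3.957; a1+a2=2.200 < 3.957 ≤ a1+…+a3=6.088 → R3 fires; P=4 Q=6 Y=1 Z=6
Draw 9: a1=0.856, a2=1.344, a3=1.944, a0=4.144; τ=−ln(0.7913)/4.144=0.056 → t=1.216; u2·a0=0.4510·4.144=1.869; a1=0.856 < 1.869 ≤ a1+a2=2.200 → R2 fires; P=4 Q=6 Y=3 Z=5
Draw 10: a1=0.856, a2=1.120, a3=4.860, a0=6.836; τ=−ln(0.8041)/6.836=0.032 → t=1.248 > T=1.23: stop.
Read off Z at T=1.23: 5

Z at T = 5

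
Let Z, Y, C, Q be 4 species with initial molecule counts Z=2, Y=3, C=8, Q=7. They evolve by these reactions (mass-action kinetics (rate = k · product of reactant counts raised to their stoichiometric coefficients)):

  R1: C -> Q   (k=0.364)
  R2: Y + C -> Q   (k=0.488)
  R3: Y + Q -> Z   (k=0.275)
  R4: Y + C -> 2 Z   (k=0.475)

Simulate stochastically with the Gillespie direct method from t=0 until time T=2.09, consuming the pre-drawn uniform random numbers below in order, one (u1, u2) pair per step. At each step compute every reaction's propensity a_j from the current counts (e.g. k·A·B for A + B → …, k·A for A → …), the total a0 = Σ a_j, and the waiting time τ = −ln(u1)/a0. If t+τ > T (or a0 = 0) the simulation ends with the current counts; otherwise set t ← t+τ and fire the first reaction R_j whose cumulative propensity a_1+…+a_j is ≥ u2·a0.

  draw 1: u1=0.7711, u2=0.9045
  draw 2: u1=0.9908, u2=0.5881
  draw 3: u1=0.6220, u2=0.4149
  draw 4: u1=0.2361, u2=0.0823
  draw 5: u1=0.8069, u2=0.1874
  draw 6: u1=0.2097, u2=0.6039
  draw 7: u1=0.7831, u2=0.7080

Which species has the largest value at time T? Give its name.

Dominant species at T: Q

t=0.000: Z=2 Y=3 C=8 Q=7
Draw 1: a1=2.912, a2=11.712, a3=5.775, a4=11.400, a0=31.799; τ=−ln(0.7711)/31.799=0.008 → t=0.008; u2·a0=0.9045·31.799=28.762; a1+…+a3=20.399 < 28.762 ≤ a1+…+a4=31.799 → R4 fires; Z=4 Y=2 C=7 Q=7
Draw 2: a1=2.548, a2=6.832, a3=3.850, a4=6.650, a0=19.880; τ=−ln(0.9908)/19.880=0.000 → t=0.009; u2·a0=0.5881·19.880=11.691; a1+a2=9.380 < 11.691 ≤ a1+…+a3=13.230 → R3 fires; Z=5 Y=1 C=7 Q=6
Draw 3: a1=2.548, a2=3.416, a3=1.650, a4=3.325, a0=10.939; τ=−ln(0.6220)/10.939=0.043 → t=0.052; u2·a0=0.4149·10.939=4.539; a1=2.548 < 4.539 ≤ a1+a2=5.964 → R2 fires; Z=5 Y=0 C=6 Q=7
Draw 4: a1=2.184, a2=0.000, a3=0.000, a4=0.000, a0=2.184; τ=−ln(0.2361)/2.184=0.661 → t=0.713; u2·a0=0.0823·2.184=0.180 ≤ a1=2.184 → R1 fires; Z=5 Y=0 C=5 Q=8
Draw 5: a1=1.820, a2=0.000, a3=0.000, a4=0.000, a0=1.820; τ=−ln(0.8069)/1.820=0.118 → t=0.831; u2·a0=0.1874·1.820=0.341 ≤ a1=1.820 → R1 fires; Z=5 Y=0 C=4 Q=9
Draw 6: a1=1.456, a2=0.000, a3=0.000, a4=0.000, a0=1.456; τ=−ln(0.2097)/1.456=1.073 → t=1.904; u2·a0=0.6039·1.456=0.879 ≤ a1=1.456 → R1 fires; Z=5 Y=0 C=3 Q=10
Draw 7: a1=1.092, a2=0.000, a3=0.000, a4=0.000, a0=1.092; τ=−ln(0.7831)/1.092=0.224 → t=2.128 > T=2.09: stop.
At T=2.09: Z=5 Y=0 C=3 Q=10; the largest is Q.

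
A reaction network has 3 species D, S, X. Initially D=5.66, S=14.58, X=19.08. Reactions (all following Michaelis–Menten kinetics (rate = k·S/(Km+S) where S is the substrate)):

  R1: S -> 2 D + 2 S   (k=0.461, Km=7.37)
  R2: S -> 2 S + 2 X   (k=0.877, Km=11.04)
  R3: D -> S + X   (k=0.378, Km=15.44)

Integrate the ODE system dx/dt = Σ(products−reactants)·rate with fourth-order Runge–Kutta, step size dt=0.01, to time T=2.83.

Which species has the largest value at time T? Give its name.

Dominant species at T: X

RK4 with dt=0.01: 283 steps to T=2.83. Trajectory (selected grid times):
t=0.00: D=5.66 S=14.58 X=19.08
t=0.31: D=5.82 S=14.86 X=19.42
t=0.63: D=5.98 S=15.16 X=19.78
t=0.94: D=6.14 S=15.44 X=20.13
t=1.26: D=6.31 S=15.74 X=20.49
t=1.57: D=6.47 S=16.04 X=20.85
t=1.89: D=6.64 S=16.34 X=21.22
t=2.20: D=6.80 S=16.64 X=21.58
t=2.52: D=6.97 S=16.95 X=21.95
t=2.83: D=7.13 S=17.25 X=22.32
At T=2.83: D=7.13 S=17.25 X=22.32; the largest is X.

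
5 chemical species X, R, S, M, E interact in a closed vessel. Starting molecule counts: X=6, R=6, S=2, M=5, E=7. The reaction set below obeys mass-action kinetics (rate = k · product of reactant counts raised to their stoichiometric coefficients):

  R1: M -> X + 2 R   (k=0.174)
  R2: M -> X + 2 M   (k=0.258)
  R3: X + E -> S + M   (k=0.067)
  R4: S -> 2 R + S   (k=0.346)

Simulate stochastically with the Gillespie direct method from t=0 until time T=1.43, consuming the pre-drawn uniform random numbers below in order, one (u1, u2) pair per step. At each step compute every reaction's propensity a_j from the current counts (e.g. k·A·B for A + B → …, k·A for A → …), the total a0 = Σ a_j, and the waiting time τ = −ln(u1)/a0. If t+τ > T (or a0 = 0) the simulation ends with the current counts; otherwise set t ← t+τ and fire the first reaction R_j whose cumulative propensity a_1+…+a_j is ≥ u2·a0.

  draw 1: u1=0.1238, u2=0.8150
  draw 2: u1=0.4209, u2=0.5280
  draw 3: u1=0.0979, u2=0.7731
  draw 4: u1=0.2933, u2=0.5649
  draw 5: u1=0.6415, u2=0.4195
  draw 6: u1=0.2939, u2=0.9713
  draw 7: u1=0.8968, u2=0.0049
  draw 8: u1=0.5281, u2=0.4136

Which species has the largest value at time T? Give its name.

Dominant species at T: R

t=0.000: X=6 R=6 S=2 M=5 E=7
Draw 1: a1=0.870, a2=1.290, a3=2.814, a4=0.692, a0=5.666; τ=−ln(0.1238)/5.666=0.369 → t=0.369; u2·a0=0.8150·5.666=4.618; a1+a2=2.160 < 4.618 ≤ a1+…+a3=4.974 → R3 fires; X=5 R=6 S=3 M=6 E=6
Draw 2: a1=1.044, a2=1.548, a3=2.010, a4=1.038, a0=5.640; τ=−ln(0.4209)/5.640=0.153 → t=0.522; u2·a0=0.5280·5.640=2.978; a1+a2=2.592 < 2.978 ≤ a1+…+a3=4.602 → R3 fires; X=4 R=6 S=4 M=7 E=5
Draw 3: a1=1.218, a2=1.806, a3=1.340, a4=1.384, a0=5.748; τ=−ln(0.0979)/5.748=0.404 → t=0.926; u2·a0=0.7731·5.748=4.444; a1+…+a3=4.364 < 4.444 ≤ a1+…+a4=5.748 → R4 fires; X=4 R=8 S=4 M=7 E=5
Draw 4: a1=1.218, a2=1.806, a3=1.340, a4=1.384, a0=5.748; τ=−ln(0.2933)/5.748=0.213 → t=1.140; u2·a0=0.5649·5.748=3.247; a1+a2=3.024 < 3.247 ≤ a1+…+a3=4.364 → R3 fires; X=3 R=8 S=5 M=8 E=4
Draw 5: a1=1.392, a2=2.064, a3=0.804, a4=1.730, a0=5.990; τ=−ln(0.6415)/5.990=0.074 → t=1.214; u2·a0=0.4195·5.990=2.513; a1=1.392 < 2.513 ≤ a1+a2=3.456 → R2 fires; X=4 R=8 S=5 M=9 E=4
Draw 6: a1=1.566, a2=2.322, a3=1.072, a4=1.730, a0=6.690; τ=−ln(0.2939)/6.690=0.183 → t=1.397; u2·a0=0.9713·6.690=6.498; a1+…+a3=4.960 < 6.498 ≤ a1+…+a4=6.690 → R4 fires; X=4 R=10 S=5 M=9 E=4
Draw 7: a1=1.566, a2=2.322, a3=1.072, a4=1.730, a0=6.690; τ=−ln(0.8968)/6.690=0.016 → t=1.413; u2·a0=0.0049·6.690=0.033 ≤ a1=1.566 → R1 fires; X=5 R=12 S=5 M=8 E=4
Draw 8: a1=1.392, a2=2.064, a3=1.340, a4=1.730, a0=6.526; τ=−ln(0.5281)/6.526=0.098 → t=1.511 > T=1.43: stop.
At T=1.43: X=5 R=12 S=5 M=8 E=4; the largest is R.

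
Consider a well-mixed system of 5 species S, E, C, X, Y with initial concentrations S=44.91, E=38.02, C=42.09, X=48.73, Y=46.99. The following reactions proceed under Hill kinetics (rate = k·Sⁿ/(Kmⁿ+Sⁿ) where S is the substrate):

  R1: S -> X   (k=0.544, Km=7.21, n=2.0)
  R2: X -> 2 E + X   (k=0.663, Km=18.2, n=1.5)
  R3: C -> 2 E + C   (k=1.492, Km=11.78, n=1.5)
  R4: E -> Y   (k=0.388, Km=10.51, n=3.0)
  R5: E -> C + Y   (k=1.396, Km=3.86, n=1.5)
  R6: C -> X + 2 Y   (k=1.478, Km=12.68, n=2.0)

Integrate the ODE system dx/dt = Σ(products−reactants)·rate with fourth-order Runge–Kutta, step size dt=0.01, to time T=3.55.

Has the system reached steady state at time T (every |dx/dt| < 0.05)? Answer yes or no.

RK4 with dt=0.01: 355 steps to T=3.55. Trajectory (selected grid times):
t=0.00: S=44.91 E=38.02 C=42.09 X=48.73 Y=46.99
t=0.39: S=44.70 E=38.78 C=42.09 X=49.47 Y=48.72
t=0.79: S=44.49 E=39.56 C=42.09 X=50.22 Y=50.50
t=1.18: S=44.28 E=40.32 C=42.09 X=50.95 Y=52.23
t=1.58: S=44.07 E=41.10 C=42.09 X=51.71 Y=54.01
t=1.97: S=43.87 E=41.87 C=42.09 X=52.44 Y=55.75
t=2.37: S=43.65 E=42.65 C=42.09 X=53.20 Y=57.53
t=2.76: S=43.45 E=43.42 C=42.09 X=53.93 Y=59.27
t=3.16: S=43.24 E=44.21 C=42.10 X=54.69 Y=61.05
t=3.55: S=43.03 E=44.97 C=42.10 X=55.42 Y=62.78
Rates at T: R1=0.5291, R2=0.5580, R3=1.2996, R4=0.3831, R5=1.3618, R6=1.3551
dx/dt at T (Σ net stoichiometry × rate): S=-0.5291, E=+1.9704, C=+0.0067, X=+1.8842, Y=+4.4550
Largest |dx/dt| is |+4.4550| (Y) ≥ 0.05 → not steady.

Steady state at T: no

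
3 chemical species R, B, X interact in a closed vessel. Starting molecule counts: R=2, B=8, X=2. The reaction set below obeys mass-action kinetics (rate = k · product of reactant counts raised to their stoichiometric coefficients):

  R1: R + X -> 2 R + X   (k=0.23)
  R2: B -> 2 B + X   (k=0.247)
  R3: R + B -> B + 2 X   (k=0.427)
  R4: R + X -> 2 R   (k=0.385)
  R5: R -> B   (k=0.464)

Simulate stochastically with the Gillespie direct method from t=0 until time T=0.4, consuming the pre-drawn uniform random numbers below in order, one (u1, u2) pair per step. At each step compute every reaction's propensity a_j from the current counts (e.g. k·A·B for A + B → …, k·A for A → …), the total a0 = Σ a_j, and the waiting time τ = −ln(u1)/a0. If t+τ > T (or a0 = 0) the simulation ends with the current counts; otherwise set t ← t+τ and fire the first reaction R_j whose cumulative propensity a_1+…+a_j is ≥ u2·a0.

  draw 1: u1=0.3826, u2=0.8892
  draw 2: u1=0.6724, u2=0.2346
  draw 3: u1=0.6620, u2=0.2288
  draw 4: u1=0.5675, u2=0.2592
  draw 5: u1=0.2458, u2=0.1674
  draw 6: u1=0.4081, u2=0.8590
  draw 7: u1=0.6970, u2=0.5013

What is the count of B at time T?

t=0.000: R=2 B=8 X=2
Draw 1: a1=0.920, a2=1.976, a3=6.832, a4=1.540, a5=0.928, a0=12.196; τ=−ln(0.3826)/12.196=0.079 → t=0.079; u2·a0=0.8892·12.196=10.845; a1+…+a3=9.728 < 10.845 ≤ a1+…+a4=11.268 → R4 fires; R=3 B=8 X=1
Draw 2: a1=0.690, a2=1.976, a3=10.248, a4=1.155, a5=1.392, a0=15.461; τ=−ln(0.6724)/15.461=0.026 → t=0.104; u2·a0=0.2346·15.461=3.627; a1+a2=2.666 < 3.627 ≤ a1+…+a3=12.914 → R3 fires; R=2 B=8 X=3
Draw 3: a1=1.380, a2=1.976, a3=6.832, a4=2.310, a5=0.928, a0=13.426; τ=−ln(0.6620)/13.426=0.031 → t=0.135; u2·a0=0.2288·13.426=3.072; a1=1.380 < 3.072 ≤ a1+a2=3.356 → R2 fires; R=2 B=9 X=4
Draw 4: a1=1.840, a2=2.223, a3=7.686, a4=3.080, a5=0.928, a0=15.757; τ=−ln(0.5675)/15.757=0.036 → t=0.171; u2·a0=0.2592·15.757=4.084; a1+a2=4.063 < 4.084 ≤ a1+…+a3=11.749 → R3 fires; R=1 B=9 X=6
Draw 5: a1=1.380, a2=2.223, a3=3.843, a4=2.310, a5=0.464, a0=10.220; τ=−ln(0.2458)/10.220=0.137 → t=0.308; u2·a0=0.1674·10.220=1.711; a1=1.380 < 1.711 ≤ a1+a2=3.603 → R2 fires; R=1 B=10 X=7
Draw 6: a1=1.610, a2=2.470, a3=4.270, a4=2.695, a5=0.464, a0=11.509; τ=−ln(0.4081)/11.509=0.078 → t=0.386; u2·a0=0.8590·11.509=9.886; a1+…+a3=8.350 < 9.886 ≤ a1+…+a4=11.045 → R4 fires; R=2 B=10 X=6
Draw 7: a1=2.760, a2=2.470, a3=8.540, a4=4.620, a5=0.928, a0=19.318; τ=−ln(0.6970)/19.318=0.019 → t=0.405 > T=0.4: stop.
Read off B at T=0.4: 10

B at T = 10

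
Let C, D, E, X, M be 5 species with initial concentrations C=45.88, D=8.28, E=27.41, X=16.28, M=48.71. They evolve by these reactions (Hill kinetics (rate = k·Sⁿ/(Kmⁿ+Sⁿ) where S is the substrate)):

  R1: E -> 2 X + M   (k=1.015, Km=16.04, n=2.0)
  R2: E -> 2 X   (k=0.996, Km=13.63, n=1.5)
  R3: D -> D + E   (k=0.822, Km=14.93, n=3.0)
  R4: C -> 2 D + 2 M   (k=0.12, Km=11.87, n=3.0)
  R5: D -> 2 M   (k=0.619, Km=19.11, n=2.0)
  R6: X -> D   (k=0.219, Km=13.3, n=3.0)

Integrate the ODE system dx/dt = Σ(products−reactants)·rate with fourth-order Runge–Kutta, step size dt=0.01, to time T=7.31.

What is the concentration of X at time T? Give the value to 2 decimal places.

RK4 with dt=0.01: 731 steps to T=7.31. Trajectory (selected grid times):
t=0.00: C=45.88 D=8.28 E=27.41 X=16.28 M=48.71
t=0.81: C=45.78 D=8.51 E=26.31 X=18.55 M=49.67
t=1.62: C=45.69 D=8.75 E=25.24 X=20.77 M=50.62
t=2.44: C=45.59 D=9.00 E=24.20 X=22.95 M=51.58
t=3.25: C=45.50 D=9.25 E=23.20 X=25.05 M=52.52
t=4.06: C=45.40 D=9.50 E=22.23 X=27.09 M=53.46
t=4.87: C=45.31 D=9.75 E=21.30 X=29.08 M=54.38
t=5.69: C=45.21 D=10.00 E=20.39 X=31.03 M=55.31
t=6.50: C=45.11 D=10.25 E=19.53 X=32.89 M=56.22
t=7.31: C=45.02 D=10.50 E=18.72 X=34.70 M=57.13
Read off X at T=7.31: 34.70

X at T = 34.70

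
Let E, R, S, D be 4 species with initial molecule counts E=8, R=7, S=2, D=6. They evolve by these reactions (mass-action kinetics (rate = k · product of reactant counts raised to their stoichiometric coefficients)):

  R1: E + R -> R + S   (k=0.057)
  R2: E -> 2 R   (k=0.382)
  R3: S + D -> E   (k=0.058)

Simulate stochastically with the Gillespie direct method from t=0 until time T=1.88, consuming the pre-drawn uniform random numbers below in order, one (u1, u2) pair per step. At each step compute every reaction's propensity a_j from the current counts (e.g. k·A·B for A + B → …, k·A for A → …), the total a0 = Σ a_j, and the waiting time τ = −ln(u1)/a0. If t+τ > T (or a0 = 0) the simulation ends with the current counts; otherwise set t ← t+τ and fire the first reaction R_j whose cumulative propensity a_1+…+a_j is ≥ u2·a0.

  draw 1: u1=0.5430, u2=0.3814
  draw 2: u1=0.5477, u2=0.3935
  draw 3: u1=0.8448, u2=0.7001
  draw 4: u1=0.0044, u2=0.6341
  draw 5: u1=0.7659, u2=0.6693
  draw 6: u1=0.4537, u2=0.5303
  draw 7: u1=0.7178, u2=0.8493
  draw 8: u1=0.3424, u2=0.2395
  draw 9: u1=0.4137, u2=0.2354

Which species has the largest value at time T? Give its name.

t=0.000: E=8 R=7 S=2 D=6
Draw 1: a1=3.192, a2=3.056, a3=0.696, a0=6.944; τ=−ln(0.5430)/6.944=0.088 → t=0.088; u2·a0=0.3814·6.944=2.648 ≤ a1=3.192 → R1 fires; E=7 R=7 S=3 D=6
Draw 2: a1=2.793, a2=2.674, a3=1.044, a0=6.511; τ=−ln(0.5477)/6.511=0.092 → t=0.180; u2·a0=0.3935·6.511=2.562 ≤ a1=2.793 → R1 fires; E=6 R=7 S=4 D=6
Draw 3: a1=2.394, a2=2.292, a3=1.392, a0=6.078; τ=−ln(0.8448)/6.078=0.028 → t=0.208; u2·a0=0.7001·6.078=4.255; a1=2.394 < 4.255 ≤ a1+a2=4.686 → R2 fires; E=5 R=9 S=4 D=6
Draw 4: a1=2.565, a2=1.910, a3=1.392, a0=5.867; τ=−ln(0.0044)/5.867=0.925 → t=1.133; u2·a0=0.6341·5.867=3.720; a1=2.565 < 3.720 ≤ a1+a2=4.475 → R2 fires; E=4 R=11 S=4 D=6
Draw 5: a1=2.508, a2=1.528, a3=1.392, a0=5.428; τ=−ln(0.7659)/5.428=0.049 → t=1.182; u2·a0=0.6693·5.428=3.633; a1=2.508 < 3.633 ≤ a1+a2=4.036 → R2 fires; E=3 R=13 S=4 D=6
Draw 6: a1=2.223, a2=1.146, a3=1.392, a0=4.761; τ=−ln(0.4537)/4.761=0.166 → t=1.348; u2·a0=0.5303·4.761=2.525; a1=2.223 < 2.525 ≤ a1+a2=3.369 → R2 fires; E=2 R=15 S=4 D=6
Draw 7: a1=1.710, a2=0.764, a3=1.392, a0=3.866; τ=−ln(0.7178)/3.866=0.086 → t=1.434; u2·a0=0.8493·3.866=3.283; a1+a2=2.474 < 3.283 ≤ a1+…+a3=3.866 → R3 fires; E=3 R=15 S=3 D=5
Draw 8: a1=2.565, a2=1.146, a3=0.870, a0=4.581; τ=−ln(0.3424)/4.581=0.234 → t=1.668; u2·a0=0.2395·4.581=1.097 ≤ a1=2.565 → R1 fires; E=2 R=15 S=4 D=5
Draw 9: a1=1.710, a2=0.764, a3=1.160, a0=3.634; τ=−ln(0.4137)/3.634=0.243 → t=1.911 > T=1.88: stop.
At T=1.88: E=2 R=15 S=4 D=5; the largest is R.

Dominant species at T: R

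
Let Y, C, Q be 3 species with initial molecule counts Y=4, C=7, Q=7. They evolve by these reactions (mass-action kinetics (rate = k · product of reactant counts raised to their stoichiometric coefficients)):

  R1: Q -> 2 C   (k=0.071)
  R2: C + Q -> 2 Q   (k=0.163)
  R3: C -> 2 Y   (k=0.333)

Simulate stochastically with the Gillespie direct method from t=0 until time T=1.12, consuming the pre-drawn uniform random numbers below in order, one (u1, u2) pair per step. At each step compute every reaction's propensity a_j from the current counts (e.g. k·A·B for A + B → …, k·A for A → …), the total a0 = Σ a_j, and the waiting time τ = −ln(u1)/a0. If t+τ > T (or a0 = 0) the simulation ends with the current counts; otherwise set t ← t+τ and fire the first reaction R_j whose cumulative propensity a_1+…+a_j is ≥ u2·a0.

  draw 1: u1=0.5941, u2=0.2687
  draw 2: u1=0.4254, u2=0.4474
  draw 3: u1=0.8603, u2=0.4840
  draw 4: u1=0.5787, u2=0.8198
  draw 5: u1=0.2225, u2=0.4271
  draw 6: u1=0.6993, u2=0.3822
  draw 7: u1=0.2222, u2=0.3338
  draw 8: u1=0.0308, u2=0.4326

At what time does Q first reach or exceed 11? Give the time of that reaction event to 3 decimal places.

t=0.000: Y=4 C=7 Q=7
Draw 1: a1=0.497, a2=7.987, a3=2.331, a0=10.815; τ=−ln(0.5941)/10.815=0.048 → t=0.048; u2·a0=0.2687·10.815=2.906; a1=0.497 < 2.906 ≤ a1+a2=8.484 → R2 fires; Y=4 C=6 Q=8
Draw 2: a1=0.568, a2=7.824, a3=1.998, a0=10.390; τ=−ln(0.4254)/10.390=0.082 → t=0.130; u2·a0=0.4474·10.390=4.648; a1=0.568 < 4.648 ≤ a1+a2=8.392 → R2 fires; Y=4 C=5 Q=9
Draw 3: a1=0.639, a2=7.335, a3=1.665, a0=9.639; τ=−ln(0.8603)/9.639=0.016 → t=0.146; u2·a0=0.4840·9.639=4.665; a1=0.639 < 4.665 ≤ a1+a2=7.974 → R2 fires; Y=4 C=4 Q=10
Draw 4: a1=0.710, a2=6.520, a3=1.332, a0=8.562; τ=−ln(0.5787)/8.562=0.064 → t=0.210; u2·a0=0.8198·8.562=7.019; a1=0.710 < 7.019 ≤ a1+a2=7.230 → R2 fires; Y=4 C=3 Q=11
Draw 5: a1=0.781, a2=5.379, a3=0.999, a0=7.159; τ=−ln(0.2225)/7.159=0.210 → t=0.420; u2·a0=0.4271·7.159=3.058; a1=0.781 < 3.058 ≤ a1+a2=6.160 → R2 fires; Y=4 C=2 Q=12
Draw 6: a1=0.852, a2=3.912, a3=0.666, a0=5.430; τ=−ln(0.6993)/5.430=0.066 → t=0.486; u2·a0=0.3822·5.430=2.075; a1=0.852 < 2.075 ≤ a1+a2=4.764 → R2 fires; Y=4 C=1 Q=13
Draw 7: a1=0.923, a2=2.119, a3=0.333, a0=3.375; τ=−ln(0.2222)/3.375=0.446 → t=0.931; u2·a0=0.3338·3.375=1.127; a1=0.923 < 1.127 ≤ a1+a2=3.042 → R2 fires; Y=4 C=0 Q=14
Draw 8: a1=0.994, a2=0.000, a3=0.000, a0=0.994; τ=−ln(0.0308)/0.994=3.501 → t=4.433 > T=1.12: stop.
Q first becomes ≥ 11 when it reaches 11 at the event at t=0.210.

Threshold first reached at t = 0.210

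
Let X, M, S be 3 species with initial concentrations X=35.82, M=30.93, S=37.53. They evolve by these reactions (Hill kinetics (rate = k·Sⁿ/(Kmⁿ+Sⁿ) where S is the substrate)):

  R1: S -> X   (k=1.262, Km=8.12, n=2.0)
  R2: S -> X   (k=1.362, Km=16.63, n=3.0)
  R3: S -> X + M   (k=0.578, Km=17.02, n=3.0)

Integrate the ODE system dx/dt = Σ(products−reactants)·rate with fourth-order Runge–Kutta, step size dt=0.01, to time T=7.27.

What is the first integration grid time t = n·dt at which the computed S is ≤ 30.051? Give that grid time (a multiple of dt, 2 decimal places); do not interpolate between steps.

RK4 with dt=0.01: 727 steps to T=7.27. Trajectory (selected grid times):
t=0.00: X=35.82 M=30.93 S=37.53
t=0.81: X=38.22 M=31.35 S=35.13
t=1.62: X=40.59 M=31.77 S=32.76
t=2.42: X=42.89 M=32.17 S=30.46
t=2.56: X=43.29 M=32.24 S=30.06
t=2.57: X=43.32 M=32.24 S=30.03
t=3.23: X=45.16 M=32.56 S=28.19
t=4.04: X=47.37 M=32.94 S=25.98
t=4.85: X=49.50 M=33.29 S=23.85
t=5.65: X=51.51 M=33.62 S=21.84
t=6.46: X=53.43 M=33.92 S=19.92
t=7.27: X=55.23 M=34.19 S=18.12
S(2.56)=30.062 > 30.051 but S(2.57)=30.033 ≤ 30.051, so the first grid time is t=2.57.

Threshold first reached at t = 2.57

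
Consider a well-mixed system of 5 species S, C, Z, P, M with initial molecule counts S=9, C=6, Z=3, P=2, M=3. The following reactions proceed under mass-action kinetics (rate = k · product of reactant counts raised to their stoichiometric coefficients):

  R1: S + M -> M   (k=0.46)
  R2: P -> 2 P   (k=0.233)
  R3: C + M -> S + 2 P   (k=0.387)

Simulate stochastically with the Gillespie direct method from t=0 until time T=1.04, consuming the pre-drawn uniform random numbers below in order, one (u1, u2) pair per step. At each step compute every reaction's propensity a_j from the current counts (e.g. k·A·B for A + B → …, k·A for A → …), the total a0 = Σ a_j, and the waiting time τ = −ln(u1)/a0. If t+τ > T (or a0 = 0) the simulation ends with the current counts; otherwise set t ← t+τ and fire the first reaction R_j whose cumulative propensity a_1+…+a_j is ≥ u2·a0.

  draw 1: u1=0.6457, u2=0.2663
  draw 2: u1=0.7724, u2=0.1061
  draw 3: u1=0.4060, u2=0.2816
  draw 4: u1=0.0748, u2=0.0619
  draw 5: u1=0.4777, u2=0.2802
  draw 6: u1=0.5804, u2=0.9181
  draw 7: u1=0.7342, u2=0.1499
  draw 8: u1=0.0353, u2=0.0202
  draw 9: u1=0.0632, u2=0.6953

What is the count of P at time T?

P at T = 4

t=0.000: S=9 C=6 Z=3 P=2 M=3
Draw 1: a1=12.420, a2=0.466, a3=6.966, a0=19.852; τ=−ln(0.6457)/19.852=0.022 → t=0.022; u2·a0=0.2663·19.852=5.287 ≤ a1=12.420 → R1 fires; S=8 C=6 Z=3 P=2 M=3
Draw 2: a1=11.040, a2=0.466, a3=6.966, a0=18.472; τ=−ln(0.7724)/18.472=0.014 → t=0.036; u2·a0=0.1061·18.472=1.960 ≤ a1=11.040 → R1 fires; S=7 C=6 Z=3 P=2 M=3
Draw 3: a1=9.660, a2=0.466, a3=6.966, a0=17.092; τ=−ln(0.4060)/17.092=0.053 → t=0.089; u2·a0=0.2816·17.092=4.813 ≤ a1=9.660 → R1 fires; S=6 C=6 Z=3 P=2 M=3
Draw 4: a1=8.280, a2=0.466, a3=6.966, a0=15.712; τ=−ln(0.0748)/15.712=0.165 → t=0.254; u2·a0=0.0619·15.712=0.973 ≤ a1=8.280 → R1 fires; S=5 C=6 Z=3 P=2 M=3
Draw 5: a1=6.900, a2=0.466, a3=6.966, a0=14.332; τ=−ln(0.4777)/14.332=0.052 → t=0.305; u2·a0=0.2802·14.332=4.016 ≤ a1=6.900 → R1 fires; S=4 C=6 Z=3 P=2 M=3
Draw 6: a1=5.520, a2=0.466, a3=6.966, a0=12.952; τ=−ln(0.5804)/12.952=0.042 → t=0.347; u2·a0=0.9181·12.952=11.891; a1+a2=5.986 < 11.891 ≤ a1+…+a3=12.952 → R3 fires; S=5 C=5 Z=3 P=4 M=2
Draw 7: a1=4.600, a2=0.932, a3=3.870, a0=9.402; τ=−ln(0.7342)/9.402=0.033 → t=0.380; u2·a0=0.1499·9.402=1.409 ≤ a1=4.600 → R1 fires; S=4 C=5 Z=3 P=4 M=2
Draw 8: a1=3.680, a2=0.932, a3=3.870, a0=8.482; τ=−ln(0.0353)/8.482=0.394 → t=0.774; u2·a0=0.0202·8.482=0.171 ≤ a1=3.680 → R1 fires; S=3 C=5 Z=3 P=4 M=2
Draw 9: a1=2.760, a2=0.932, a3=3.870, a0=7.562; τ=−ln(0.0632)/7.562=0.365 → t=1.140 > T=1.04: stop.
Read off P at T=1.04: 4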